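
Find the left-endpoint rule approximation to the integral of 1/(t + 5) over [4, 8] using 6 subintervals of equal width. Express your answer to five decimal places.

0.37936

Δt = (8 − 4)/6 = 2/3.
Left endpoints: 4, 14/3, 16/3, 6, 20/3, 22/3.
f(4) = 1/9, f(14/3) = 3/29, f(16/3) = 3/31, f(6) = 1/11, f(20/3) = 3/35, f(22/3) = 3/37.
Sum = Δt · [f(4) + f(14/3) + f(16/3) + ...].
Sum ≈ 0.37936.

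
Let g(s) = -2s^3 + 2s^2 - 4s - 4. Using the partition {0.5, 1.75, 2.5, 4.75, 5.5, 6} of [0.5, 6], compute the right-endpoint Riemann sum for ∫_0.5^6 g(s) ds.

Subinterval widths: 1.25, 0.75, 2.25, 0.75, 0.5.
Right endpoints: 1.75, 2.5, 4.75, 5.5, 6.
g(1.75) = -15.59375, g(2.5) = -32.75, g(4.75) = -192.21875, g(5.5) = -298.25, g(6) = -388.
Sum = Σ Δs_i · g(s_i).
Sum = -894.234375.

-894.234375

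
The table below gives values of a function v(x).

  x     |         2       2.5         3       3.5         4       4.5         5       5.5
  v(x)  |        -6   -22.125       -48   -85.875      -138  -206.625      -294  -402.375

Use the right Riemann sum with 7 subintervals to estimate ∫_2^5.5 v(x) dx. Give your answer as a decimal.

Δx = 0.5.
Sum = 0.5·[(-22.125) + (-48) + (-85.875) + (-138) + (-206.625) + (-294) + (-402.375)] = -598.5.

-598.5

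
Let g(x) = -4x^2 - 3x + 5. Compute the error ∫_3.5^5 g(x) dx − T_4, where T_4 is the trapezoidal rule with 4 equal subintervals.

Exact integral: ∫_3.5^5 g(x) dx = -121.125.
T_4 = -121.265625.
Error = -121.125 − (-121.265625) = 0.140625.

0.140625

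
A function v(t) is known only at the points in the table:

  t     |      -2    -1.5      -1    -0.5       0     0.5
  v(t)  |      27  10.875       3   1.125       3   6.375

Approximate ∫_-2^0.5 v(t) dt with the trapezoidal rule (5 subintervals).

17.34375

Δt = 0.5.
T_5 = (0.5/2)·[27 + 2·10.875 + 2·3 + 2·1.125 + 2·3 + 6.375] = 17.34375.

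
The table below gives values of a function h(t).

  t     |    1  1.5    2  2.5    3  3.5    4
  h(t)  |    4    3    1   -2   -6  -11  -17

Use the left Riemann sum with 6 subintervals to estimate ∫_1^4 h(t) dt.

-5.5

Δt = 0.5.
Sum = 0.5·[4 + 3 + 1 + (-2) + (-6) + (-11)] = -5.5.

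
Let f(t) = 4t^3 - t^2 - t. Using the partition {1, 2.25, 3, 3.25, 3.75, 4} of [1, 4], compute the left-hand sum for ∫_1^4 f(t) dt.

Subinterval widths: 1.25, 0.75, 0.25, 0.5, 0.25.
Left endpoints: 1, 2.25, 3, 3.25, 3.75.
f(1) = 2, f(2.25) = 38.25, f(3) = 96, f(3.25) = 123.5, f(3.75) = 193.125.
Sum = Σ Δt_i · f(t_i).
Sum = 165.21875.

165.21875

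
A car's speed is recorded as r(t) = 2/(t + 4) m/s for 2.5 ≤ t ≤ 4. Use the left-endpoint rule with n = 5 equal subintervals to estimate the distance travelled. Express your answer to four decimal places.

0.4241

Δt = (4 − 2.5)/5 = 0.3.
Left endpoints: 2.5, 2.8, 3.1, 3.4, 3.7.
r(2.5) = 4/13, r(2.8) = 5/17, r(3.1) = 20/71, r(3.4) = 10/37, r(3.7) = 20/77.
Sum = Δt · [r(2.5) + r(2.8) + r(3.1) + r(3.4) + r(3.7)].
Sum ≈ 0.4241.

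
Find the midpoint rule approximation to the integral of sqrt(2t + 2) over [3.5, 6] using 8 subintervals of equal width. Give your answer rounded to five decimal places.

8.46134

Δt = (6 − 3.5)/8 = 0.3125.
Midpoints: 3.65625, 3.96875, 4.28125, 4.59375, 4.90625, 5.21875, 5.53125, 5.84375.
f(3.65625) ≈ 3.05164, f(3.96875) ≈ 3.15238, f(4.28125) ≈ 3.25000, f(4.59375) ≈ 3.34477, f(4.90625) ≈ 3.43693, f(5.21875) ≈ 3.52668, f(5.53125) ≈ 3.61421, f(5.84375) ≈ 3.69966.
Sum = Δt · [f(3.65625) + f(3.96875) + f(4.28125) + ...].
Sum ≈ 8.46134.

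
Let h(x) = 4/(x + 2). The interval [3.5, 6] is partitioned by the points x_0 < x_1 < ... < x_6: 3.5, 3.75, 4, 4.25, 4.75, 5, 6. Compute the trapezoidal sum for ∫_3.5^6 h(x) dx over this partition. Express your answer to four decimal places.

Subinterval widths: 0.25, 0.25, 0.25, 0.5, 0.25, 1.
h(3.5) = 8/11, h(3.75) = 16/23, h(4) = 2/3, h(4.25) = 0.64, h(4.75) = 16/27, h(5) = 4/7, h(6) = 0.5.
On each subinterval the trapezoid contributes (Δx_i/2)·[h(x_{i-1}) + h(x_i)].
Sum ≈ 1.5009.

1.5009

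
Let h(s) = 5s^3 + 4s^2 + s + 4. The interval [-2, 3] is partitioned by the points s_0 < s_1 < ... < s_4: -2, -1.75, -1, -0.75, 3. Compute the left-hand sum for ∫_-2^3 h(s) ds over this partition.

Subinterval widths: 0.25, 0.75, 0.25, 3.75.
Left endpoints: -2, -1.75, -1, -0.75.
h(-2) = -22, h(-1.75) = -12.296875, h(-1) = 2, h(-0.75) = 3.390625.
Sum = Σ Δs_i · h(s_i).
Sum = -1.5078125.

-1.5078125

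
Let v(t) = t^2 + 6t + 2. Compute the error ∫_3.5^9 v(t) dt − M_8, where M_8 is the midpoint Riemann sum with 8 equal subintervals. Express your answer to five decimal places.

0.21663

Exact integral: ∫_3.5^9 v(t) dt ≈ 445.9583333.
M_8 ≈ 445.7416992.
Error ≈ 445.9583333 − 445.7416992 ≈ 0.21663.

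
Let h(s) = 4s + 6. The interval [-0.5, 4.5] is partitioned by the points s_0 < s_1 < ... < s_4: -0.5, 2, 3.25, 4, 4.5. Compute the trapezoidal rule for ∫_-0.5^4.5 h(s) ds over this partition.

70

Subinterval widths: 2.5, 1.25, 0.75, 0.5.
h(-0.5) = 4, h(2) = 14, h(3.25) = 19, h(4) = 22, h(4.5) = 24.
On each subinterval the trapezoid contributes (Δs_i/2)·[h(s_{i-1}) + h(s_i)].
Sum = 70.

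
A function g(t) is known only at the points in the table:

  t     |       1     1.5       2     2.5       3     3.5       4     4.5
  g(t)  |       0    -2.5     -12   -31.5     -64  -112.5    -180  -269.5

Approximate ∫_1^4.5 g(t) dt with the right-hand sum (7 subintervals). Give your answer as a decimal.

-336

Δt = 0.5.
Sum = 0.5·[(-2.5) + (-12) + (-31.5) + (-64) + (-112.5) + (-180) + (-269.5)] = -336.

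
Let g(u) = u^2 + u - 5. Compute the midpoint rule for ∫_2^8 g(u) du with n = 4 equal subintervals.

Δu = (8 − 2)/4 = 1.5.
Midpoints: 2.75, 4.25, 5.75, 7.25.
g(2.75) = 5.3125, g(4.25) = 17.3125, g(5.75) = 33.8125, g(7.25) = 54.8125.
Sum = Δu · [g(2.75) + g(4.25) + g(5.75) + g(7.25)].
Sum = 166.875.

166.875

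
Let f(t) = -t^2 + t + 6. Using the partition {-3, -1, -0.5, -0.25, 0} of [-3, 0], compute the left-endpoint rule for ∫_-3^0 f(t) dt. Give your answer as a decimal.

Subinterval widths: 2, 0.5, 0.25, 0.25.
Left endpoints: -3, -1, -0.5, -0.25.
f(-3) = -6, f(-1) = 4, f(-0.5) = 5.25, f(-0.25) = 5.6875.
Sum = Σ Δt_i · f(t_i).
Sum = -7.265625.

-7.265625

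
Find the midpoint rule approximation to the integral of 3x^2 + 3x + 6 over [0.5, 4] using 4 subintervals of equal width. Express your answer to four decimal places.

Δx = (4 − 0.5)/4 = 0.875.
Midpoints: 0.9375, 1.8125, 2.6875, 3.5625.
f(0.9375) = 11.44921875, f(1.8125) = 21.29296875, f(2.6875) = 35.73046875, f(3.5625) = 54.76171875.
Sum = Δx · [f(0.9375) + f(1.8125) + f(2.6875) + f(3.5625)].
Sum ≈ 107.8301.

107.8301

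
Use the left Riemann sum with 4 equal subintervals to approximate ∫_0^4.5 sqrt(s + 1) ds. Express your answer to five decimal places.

Δs = (4.5 − 0)/4 = 1.125.
Left endpoints: 0, 1.125, 2.25, 3.375.
f(0) ≈ 1.00000, f(1.125) ≈ 1.45774, f(2.25) ≈ 1.80278, f(3.375) ≈ 2.09165.
Sum = Δs · [f(0) + f(1.125) + f(2.25) + f(3.375)].
Sum ≈ 7.14618.

7.14618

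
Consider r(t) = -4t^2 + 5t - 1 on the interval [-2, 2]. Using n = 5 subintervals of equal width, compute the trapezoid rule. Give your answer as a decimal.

Δt = (2 − (-2))/5 = 0.8.
r(-2) = -27, r(-1.2) = -12.76, r(-0.4) = -3.64, r(0.4) = 0.36, r(1.2) = -0.76, r(2) = -7.
T_5 = (Δt/2)·[r(t_0) + 2r(t_1) + ... + 2r(t_{4}) + r(t_5)].
Sum = -27.04.

-27.04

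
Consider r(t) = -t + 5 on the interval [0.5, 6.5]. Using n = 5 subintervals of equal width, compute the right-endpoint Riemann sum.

Δt = (6.5 − 0.5)/5 = 1.2.
Right endpoints: 1.7, 2.9, 4.1, 5.3, 6.5.
r(1.7) = 3.3, r(2.9) = 2.1, r(4.1) = 0.9, r(5.3) = -0.3, r(6.5) = -1.5.
Sum = Δt · [r(1.7) + r(2.9) + r(4.1) + r(5.3) + r(6.5)].
Sum = 5.4.

5.4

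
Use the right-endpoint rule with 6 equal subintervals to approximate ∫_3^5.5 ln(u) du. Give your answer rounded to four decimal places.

3.7044

Δu = (5.5 − 3)/6 = 5/12.
Right endpoints: 41/12, 23/6, 4.25, 14/3, 61/12, 5.5.
f(41/12) ≈ 1.2287, f(23/6) ≈ 1.3437, f(4.25) ≈ 1.4469, f(14/3) ≈ 1.5404, f(61/12) ≈ 1.6260, f(5.5) ≈ 1.7047.
Sum = Δu · [f(41/12) + f(23/6) + f(4.25) + ...].
Sum ≈ 3.7044.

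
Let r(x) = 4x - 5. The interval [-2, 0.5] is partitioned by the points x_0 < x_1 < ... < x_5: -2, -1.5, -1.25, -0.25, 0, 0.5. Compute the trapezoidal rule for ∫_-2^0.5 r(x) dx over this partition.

Subinterval widths: 0.5, 0.25, 1, 0.25, 0.5.
r(-2) = -13, r(-1.5) = -11, r(-1.25) = -10, r(-0.25) = -6, r(0) = -5, r(0.5) = -3.
On each subinterval the trapezoid contributes (Δx_i/2)·[r(x_{i-1}) + r(x_i)].
Sum = -20.

-20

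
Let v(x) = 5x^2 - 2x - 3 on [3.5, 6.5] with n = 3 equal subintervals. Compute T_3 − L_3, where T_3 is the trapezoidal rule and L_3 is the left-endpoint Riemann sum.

72

T_3 = 349.75.
L_3 = 277.75.
T_3 − L_3 = 72.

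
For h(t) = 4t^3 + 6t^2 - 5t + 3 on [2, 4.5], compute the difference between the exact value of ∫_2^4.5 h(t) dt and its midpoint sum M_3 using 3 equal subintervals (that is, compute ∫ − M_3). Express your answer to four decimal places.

Exact integral: ∫_2^4.5 h(t) dt = 527.1875.
M_3 ≈ 520.677083.
Error ≈ 527.1875 − 520.677083 ≈ 6.5104.

6.5104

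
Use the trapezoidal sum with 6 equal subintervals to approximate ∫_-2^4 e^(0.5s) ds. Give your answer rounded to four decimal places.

Δs = (4 − (-2))/6 = 1.
f(-2) ≈ 0.3679, f(-1) ≈ 0.6065, f(0) ≈ 1.0000, f(1) ≈ 1.6487, f(2) ≈ 2.7183, f(3) ≈ 4.4817, f(4) ≈ 7.3891.
T_6 = (Δs/2)·[f(s_0) + 2f(s_1) + ... + 2f(s_{5}) + f(s_6)].
Sum ≈ 14.3337.

14.3337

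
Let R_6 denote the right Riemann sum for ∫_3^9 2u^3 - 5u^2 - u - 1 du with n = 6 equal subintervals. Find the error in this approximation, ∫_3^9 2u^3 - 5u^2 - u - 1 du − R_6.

Exact integral: ∫_3^9 f(u) du = 2028.
R_6 = 2578.
Error = 2028 − 2578 = -550.

-550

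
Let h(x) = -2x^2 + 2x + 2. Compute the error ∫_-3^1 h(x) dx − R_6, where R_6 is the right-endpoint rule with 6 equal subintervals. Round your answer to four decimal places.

-7.4074

Exact integral: ∫_-3^1 h(x) dx ≈ -18.666667.
R_6 ≈ -11.259259.
Error ≈ -18.666667 − (-11.259259) ≈ -7.4074.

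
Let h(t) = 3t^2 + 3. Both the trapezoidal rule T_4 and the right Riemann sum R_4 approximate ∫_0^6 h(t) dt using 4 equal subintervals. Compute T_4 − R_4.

T_4 = 240.75.
R_4 = 321.75.
T_4 − R_4 = -81.

-81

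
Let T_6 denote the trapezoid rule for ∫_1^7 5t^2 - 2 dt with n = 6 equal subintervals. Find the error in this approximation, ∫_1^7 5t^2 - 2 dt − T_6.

-5

Exact integral: ∫_1^7 f(t) dt = 558.
T_6 = 563.
Error = 558 − 563 = -5.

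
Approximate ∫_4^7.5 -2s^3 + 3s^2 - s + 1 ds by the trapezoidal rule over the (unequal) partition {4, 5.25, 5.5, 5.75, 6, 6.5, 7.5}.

-1128.296875

Subinterval widths: 1.25, 0.25, 0.25, 0.25, 0.5, 1.
f(4) = -83, f(5.25) = -210.96875, f(5.5) = -246.5, f(5.75) = -285.78125, f(6) = -329, f(6.5) = -428, f(7.5) = -681.5.
On each subinterval the trapezoid contributes (Δs_i/2)·[f(s_{i-1}) + f(s_i)].
Sum = -1128.296875.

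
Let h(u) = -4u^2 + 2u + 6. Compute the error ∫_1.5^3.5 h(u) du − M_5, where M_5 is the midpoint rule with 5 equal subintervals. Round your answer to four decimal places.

-0.1067

Exact integral: ∫_1.5^3.5 h(u) du ≈ -30.666667.
M_5 = -30.56.
Error ≈ -30.666667 − (-30.56) ≈ -0.1067.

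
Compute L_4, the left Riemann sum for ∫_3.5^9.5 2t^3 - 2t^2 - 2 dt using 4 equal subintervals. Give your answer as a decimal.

Δt = (9.5 − 3.5)/4 = 1.5.
Left endpoints: 3.5, 5, 6.5, 8.
f(3.5) = 59.25, f(5) = 198, f(6.5) = 462.75, f(8) = 894.
Sum = Δt · [f(3.5) + f(5) + f(6.5) + f(8)].
Sum = 2421.

2421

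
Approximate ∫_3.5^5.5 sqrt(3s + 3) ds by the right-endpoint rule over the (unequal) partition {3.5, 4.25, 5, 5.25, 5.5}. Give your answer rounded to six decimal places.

8.344953

Subinterval widths: 0.75, 0.75, 0.25, 0.25.
Right endpoints: 4.25, 5, 5.25, 5.5.
f(4.25) ≈ 3.968627, f(5) ≈ 4.242641, f(5.25) ≈ 4.330127, f(5.5) ≈ 4.415880.
Sum = Σ Δs_i · f(s_i).
Sum ≈ 8.344953.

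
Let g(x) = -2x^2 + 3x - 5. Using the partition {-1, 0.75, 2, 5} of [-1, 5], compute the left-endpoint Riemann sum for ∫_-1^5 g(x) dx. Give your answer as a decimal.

-43.34375

Subinterval widths: 1.75, 1.25, 3.
Left endpoints: -1, 0.75, 2.
g(-1) = -10, g(0.75) = -3.875, g(2) = -7.
Sum = Σ Δx_i · g(x_i).
Sum = -43.34375.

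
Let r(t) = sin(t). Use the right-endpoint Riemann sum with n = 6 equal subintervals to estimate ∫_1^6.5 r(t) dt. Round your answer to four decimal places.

-0.6924

Δt = (6.5 − 1)/6 = 11/12.
Right endpoints: 23/12, 17/6, 3.75, 14/3, 67/12, 6.5.
r(23/12) ≈ 0.9408, r(17/6) ≈ 0.3034, r(3.75) ≈ -0.5716, r(14/3) ≈ -0.9990, r(67/12) ≈ -0.6441, r(6.5) ≈ 0.2151.
Sum = Δt · [r(23/12) + r(17/6) + r(3.75) + ...].
Sum ≈ -0.6924.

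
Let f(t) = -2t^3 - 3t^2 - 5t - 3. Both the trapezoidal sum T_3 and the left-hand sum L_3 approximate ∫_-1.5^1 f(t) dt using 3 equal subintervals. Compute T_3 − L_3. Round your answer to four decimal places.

T_3 ≈ -7.152778.
L_3 ≈ 0.138889.
T_3 − L_3 ≈ -7.2917.

-7.2917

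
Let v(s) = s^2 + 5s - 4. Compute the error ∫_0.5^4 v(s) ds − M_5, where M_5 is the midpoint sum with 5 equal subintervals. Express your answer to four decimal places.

0.1429

Exact integral: ∫_0.5^4 v(s) ds ≈ 46.666667.
M_5 = 46.52375.
Error ≈ 46.666667 − 46.52375 ≈ 0.1429.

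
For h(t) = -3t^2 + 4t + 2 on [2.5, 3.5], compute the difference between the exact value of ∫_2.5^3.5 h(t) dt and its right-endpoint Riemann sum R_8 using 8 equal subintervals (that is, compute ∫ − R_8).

0.8828125

Exact integral: ∫_2.5^3.5 h(t) dt = -13.25.
R_8 = -14.1328125.
Error = -13.25 − (-14.1328125) = 0.8828125.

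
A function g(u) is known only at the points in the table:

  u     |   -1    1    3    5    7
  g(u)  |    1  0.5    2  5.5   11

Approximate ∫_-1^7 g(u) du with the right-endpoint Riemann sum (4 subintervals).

38

Δu = 2.
Sum = 2·[0.5 + 2 + 5.5 + 11] = 38.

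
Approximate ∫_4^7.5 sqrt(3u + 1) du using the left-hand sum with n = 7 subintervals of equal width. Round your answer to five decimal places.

Δu = (7.5 − 4)/7 = 0.5.
Left endpoints: 4, 4.5, 5, 5.5, 6, 6.5, 7.
f(4) ≈ 3.60555, f(4.5) ≈ 3.80789, f(5) ≈ 4.00000, f(5.5) ≈ 4.18330, f(6) ≈ 4.35890, f(6.5) ≈ 4.52769, f(7) ≈ 4.69042.
Sum = Δu · [f(4) + f(4.5) + f(5) + ...].
Sum ≈ 14.58687.

14.58687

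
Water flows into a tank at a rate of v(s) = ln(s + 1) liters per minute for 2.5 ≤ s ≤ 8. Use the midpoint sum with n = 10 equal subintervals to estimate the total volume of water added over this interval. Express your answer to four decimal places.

9.8925

Δs = (8 − 2.5)/10 = 0.55.
Midpoints: 2.775, 3.325, 3.875, 4.425, 4.975, 5.525, 6.075, 6.625, 7.175, 7.725.
v(2.775) ≈ 1.3284, v(3.325) ≈ 1.4644, v(3.875) ≈ 1.5841, v(4.425) ≈ 1.6910, v(4.975) ≈ 1.7876, v(5.525) ≈ 1.8756, v(6.075) ≈ 1.9566, v(6.625) ≈ 2.0314, v(7.175) ≈ 2.1011, v(7.725) ≈ 2.1662.
Sum = Δs · [v(2.775) + v(3.325) + v(3.875) + ...].
Sum ≈ 9.8925.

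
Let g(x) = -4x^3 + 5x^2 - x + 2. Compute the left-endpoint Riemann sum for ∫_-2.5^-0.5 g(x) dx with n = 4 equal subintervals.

97.25

Δx = (-0.5 − (-2.5))/4 = 0.5.
Left endpoints: -2.5, -2, -1.5, -1.
g(-2.5) = 98.25, g(-2) = 56, g(-1.5) = 28.25, g(-1) = 12.
Sum = Δx · [g(-2.5) + g(-2) + g(-1.5) + g(-1)].
Sum = 97.25.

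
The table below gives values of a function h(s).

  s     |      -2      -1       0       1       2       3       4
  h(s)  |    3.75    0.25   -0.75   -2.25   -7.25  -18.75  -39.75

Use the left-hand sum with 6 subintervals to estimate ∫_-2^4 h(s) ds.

Δs = 1.
Sum = 1·[3.75 + 0.25 + (-0.75) + (-2.25) + (-7.25) + (-18.75)] = -25.

-25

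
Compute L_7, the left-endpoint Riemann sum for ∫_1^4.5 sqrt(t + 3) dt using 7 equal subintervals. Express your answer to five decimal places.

8.17367

Δt = (4.5 − 1)/7 = 0.5.
Left endpoints: 1, 1.5, 2, 2.5, 3, 3.5, 4.
f(1) ≈ 2.00000, f(1.5) ≈ 2.12132, f(2) ≈ 2.23607, f(2.5) ≈ 2.34521, f(3) ≈ 2.44949, f(3.5) ≈ 2.54951, f(4) ≈ 2.64575.
Sum = Δt · [f(1) + f(1.5) + f(2) + ...].
Sum ≈ 8.17367.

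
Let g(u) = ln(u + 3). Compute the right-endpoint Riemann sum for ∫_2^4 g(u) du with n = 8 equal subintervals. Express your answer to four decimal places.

3.6159

Δu = (4 − 2)/8 = 0.25.
Right endpoints: 2.25, 2.5, 2.75, 3, 3.25, 3.5, 3.75, 4.
g(2.25) ≈ 1.6582, g(2.5) ≈ 1.7047, g(2.75) ≈ 1.7492, g(3) ≈ 1.7918, g(3.25) ≈ 1.8326, g(3.5) ≈ 1.8718, g(3.75) ≈ 1.9095, g(4) ≈ 1.9459.
Sum = Δu · [g(2.25) + g(2.5) + g(2.75) + ...].
Sum ≈ 3.6159.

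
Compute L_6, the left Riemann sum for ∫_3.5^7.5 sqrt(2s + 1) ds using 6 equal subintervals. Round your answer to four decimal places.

13.3965

Δs = (7.5 − 3.5)/6 = 2/3.
Left endpoints: 3.5, 25/6, 29/6, 5.5, 37/6, 41/6.
f(3.5) ≈ 2.8284, f(25/6) ≈ 3.0551, f(29/6) ≈ 3.2660, f(5.5) ≈ 3.4641, f(37/6) ≈ 3.6515, f(41/6) ≈ 3.8297.
Sum = Δs · [f(3.5) + f(25/6) + f(29/6) + ...].
Sum ≈ 13.3965.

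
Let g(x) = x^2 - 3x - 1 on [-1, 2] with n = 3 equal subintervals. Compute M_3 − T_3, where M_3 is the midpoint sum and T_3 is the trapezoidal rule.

M_3 = -4.75.
T_3 = -4.
M_3 − T_3 = -0.75.

-0.75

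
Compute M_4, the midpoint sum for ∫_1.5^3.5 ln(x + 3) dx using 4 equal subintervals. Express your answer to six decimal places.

Δx = (3.5 − 1.5)/4 = 0.5.
Midpoints: 1.75, 2.25, 2.75, 3.25.
f(1.75) ≈ 1.558145, f(2.25) ≈ 1.658228, f(2.75) ≈ 1.749200, f(3.25) ≈ 1.832581.
Sum = Δx · [f(1.75) + f(2.25) + f(2.75) + f(3.25)].
Sum ≈ 3.399077.

3.399077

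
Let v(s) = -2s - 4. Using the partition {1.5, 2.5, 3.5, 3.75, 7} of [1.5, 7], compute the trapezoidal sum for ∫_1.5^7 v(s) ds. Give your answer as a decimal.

-68.75

Subinterval widths: 1, 1, 0.25, 3.25.
v(1.5) = -7, v(2.5) = -9, v(3.5) = -11, v(3.75) = -11.5, v(7) = -18.
On each subinterval the trapezoid contributes (Δs_i/2)·[v(s_{i-1}) + v(s_i)].
Sum = -68.75.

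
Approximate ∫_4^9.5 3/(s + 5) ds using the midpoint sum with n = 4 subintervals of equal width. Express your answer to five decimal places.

1.42899

Δs = (9.5 − 4)/4 = 1.375.
Midpoints: 4.6875, 6.0625, 7.4375, 8.8125.
f(4.6875) = 48/155, f(6.0625) = 16/59, f(7.4375) = 48/199, f(8.8125) = 48/221.
Sum = Δs · [f(4.6875) + f(6.0625) + f(7.4375) + f(8.8125)].
Sum ≈ 1.42899.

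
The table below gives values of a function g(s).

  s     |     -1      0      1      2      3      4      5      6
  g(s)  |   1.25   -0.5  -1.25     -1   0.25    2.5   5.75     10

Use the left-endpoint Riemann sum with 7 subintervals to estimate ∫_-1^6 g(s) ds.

7

Δs = 1.
Sum = 1·[1.25 + (-0.5) + (-1.25) + (-1) + 0.25 + 2.5 + 5.75] = 7.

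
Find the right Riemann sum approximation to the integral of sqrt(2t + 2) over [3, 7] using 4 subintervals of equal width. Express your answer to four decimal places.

14.3680

Δt = (7 − 3)/4 = 1.
Right endpoints: 4, 5, 6, 7.
f(4) ≈ 3.1623, f(5) ≈ 3.4641, f(6) ≈ 3.7417, f(7) ≈ 4.0000.
Sum = Δt · [f(4) + f(5) + f(6) + f(7)].
Sum ≈ 14.3680.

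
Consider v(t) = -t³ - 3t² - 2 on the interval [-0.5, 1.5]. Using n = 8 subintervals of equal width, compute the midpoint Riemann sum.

-8.703125

Δt = (1.5 − (-0.5))/8 = 0.25.
Midpoints: -0.375, -0.125, 0.125, 0.375, 0.625, 0.875, 1.125, 1.375.
v(-0.375) = -1213/512, v(-0.125) = -1047/512, v(0.125) = -1049/512, v(0.375) = -1267/512, v(0.625) = -1749/512, v(0.875) = -2543/512, v(1.125) = -3697/512, v(1.375) = -5259/512.
Sum = Δt · [v(-0.375) + v(-0.125) + v(0.125) + ...].
Sum = -8.703125.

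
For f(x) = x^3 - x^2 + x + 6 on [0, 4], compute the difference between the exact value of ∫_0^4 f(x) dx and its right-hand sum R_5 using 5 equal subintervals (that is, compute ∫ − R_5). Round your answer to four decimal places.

Exact integral: ∫_0^4 f(x) dx ≈ 74.666667.
R_5 = 97.6.
Error ≈ 74.666667 − 97.6 ≈ -22.9333.

-22.9333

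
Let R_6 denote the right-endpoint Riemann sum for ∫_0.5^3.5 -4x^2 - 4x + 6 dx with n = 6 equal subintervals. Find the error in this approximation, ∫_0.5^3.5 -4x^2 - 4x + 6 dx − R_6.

15.5

Exact integral: ∫_0.5^3.5 f(x) dx = -63.
R_6 = -78.5.
Error = -63 − (-78.5) = 15.5.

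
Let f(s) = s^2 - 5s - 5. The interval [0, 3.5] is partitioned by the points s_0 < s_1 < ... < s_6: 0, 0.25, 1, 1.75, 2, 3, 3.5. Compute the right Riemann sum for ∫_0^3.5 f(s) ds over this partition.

-35.1875

Subinterval widths: 0.25, 0.75, 0.75, 0.25, 1, 0.5.
Right endpoints: 0.25, 1, 1.75, 2, 3, 3.5.
f(0.25) = -6.1875, f(1) = -9, f(1.75) = -10.6875, f(2) = -11, f(3) = -11, f(3.5) = -10.25.
Sum = Σ Δs_i · f(s_i).
Sum = -35.1875.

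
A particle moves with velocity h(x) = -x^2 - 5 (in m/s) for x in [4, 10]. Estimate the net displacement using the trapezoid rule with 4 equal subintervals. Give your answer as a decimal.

Δx = (10 − 4)/4 = 1.5.
h(4) = -21, h(5.5) = -35.25, h(7) = -54, h(8.5) = -77.25, h(10) = -105.
T_4 = (Δx/2)·[h(x_0) + 2h(x_1) + 2h(x_2) + 2h(x_3) + h(x_4)].
Sum = -344.25.

-344.25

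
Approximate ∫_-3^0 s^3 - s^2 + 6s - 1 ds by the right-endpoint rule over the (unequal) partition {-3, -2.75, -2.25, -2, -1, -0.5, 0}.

Subinterval widths: 0.25, 0.5, 0.25, 1, 0.5, 0.5.
Right endpoints: -2.75, -2.25, -2, -1, -0.5, 0.
f(-2.75) = -45.859375, f(-2.25) = -30.953125, f(-2) = -25, f(-1) = -9, f(-0.5) = -4.375, f(0) = -1.
Sum = Σ Δs_i · f(s_i).
Sum = -44.87890625.

-44.87890625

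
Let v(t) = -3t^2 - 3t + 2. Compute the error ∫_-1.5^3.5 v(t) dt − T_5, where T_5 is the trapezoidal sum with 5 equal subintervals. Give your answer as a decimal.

2.5

Exact integral: ∫_-1.5^3.5 v(t) dt = -51.25.
T_5 = -53.75.
Error = -51.25 − (-53.75) = 2.5.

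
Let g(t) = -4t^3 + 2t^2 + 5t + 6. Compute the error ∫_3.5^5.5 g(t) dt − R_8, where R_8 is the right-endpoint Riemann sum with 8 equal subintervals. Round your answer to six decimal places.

Exact integral: ∫_3.5^5.5 g(t) dt ≈ -625.66666667.
R_8 = -682.75.
Error ≈ -625.66666667 − (-682.75) ≈ 57.083333.

57.083333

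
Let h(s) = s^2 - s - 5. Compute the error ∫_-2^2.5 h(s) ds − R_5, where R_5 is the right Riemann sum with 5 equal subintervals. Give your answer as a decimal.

0.405

Exact integral: ∫_-2^2.5 h(s) ds = -15.75.
R_5 = -16.155.
Error = -15.75 − (-16.155) = 0.405.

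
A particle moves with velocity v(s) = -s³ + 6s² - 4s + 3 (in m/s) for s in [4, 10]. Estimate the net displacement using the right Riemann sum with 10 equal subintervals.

Δs = (10 − 4)/10 = 0.6.
Right endpoints: 4.6, 5.2, 5.8, 6.4, 7, 7.6, 8.2, 8.8, 9.4, 10.
v(4.6) = 14.224, v(5.2) = 3.832, v(5.8) = -13.472, v(6.4) = -38.984, v(7) = -74, v(7.6) = -119.816, v(8.2) = -177.728, v(8.8) = -249.032, v(9.4) = -335.024, v(10) = -437.
Sum = Δs · [v(4.6) + v(5.2) + v(5.8) + ...].
Sum = -856.2.

-856.2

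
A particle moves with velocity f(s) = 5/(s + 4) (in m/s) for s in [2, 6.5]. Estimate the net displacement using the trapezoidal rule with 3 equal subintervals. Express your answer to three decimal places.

2.815

Δs = (6.5 − 2)/3 = 1.5.
f(2) = 5/6, f(3.5) = 2/3, f(5) = 5/9, f(6.5) = 10/21.
T_3 = (Δs/2)·[f(s_0) + 2f(s_1) + 2f(s_2) + f(s_3)].
Sum ≈ 2.815.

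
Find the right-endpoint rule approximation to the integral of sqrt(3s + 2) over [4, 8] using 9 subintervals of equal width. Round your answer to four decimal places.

18.1202

Δs = (8 − 4)/9 = 4/9.
Right endpoints: 40/9, 44/9, 16/3, 52/9, 56/9, 20/3, 64/9, 68/9, 8.
f(40/9) ≈ 3.9158, f(44/9) ≈ 4.0825, f(16/3) ≈ 4.2426, f(52/9) ≈ 4.3970, f(56/9) ≈ 4.5461, f(20/3) ≈ 4.6904, f(64/9) ≈ 4.8305, f(68/9) ≈ 4.9666, f(8) ≈ 5.0990.
Sum = Δs · [f(40/9) + f(44/9) + f(16/3) + ...].
Sum ≈ 18.1202.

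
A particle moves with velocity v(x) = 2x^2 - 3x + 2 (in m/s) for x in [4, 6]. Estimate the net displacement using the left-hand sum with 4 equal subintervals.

67

Δx = (6 − 4)/4 = 0.5.
Left endpoints: 4, 4.5, 5, 5.5.
v(4) = 22, v(4.5) = 29, v(5) = 37, v(5.5) = 46.
Sum = Δx · [v(4) + v(4.5) + v(5) + v(5.5)].
Sum = 67.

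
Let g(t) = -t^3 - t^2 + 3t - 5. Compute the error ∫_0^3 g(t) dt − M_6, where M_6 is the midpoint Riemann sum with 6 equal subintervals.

-0.34375

Exact integral: ∫_0^3 g(t) dt = -30.75.
M_6 = -30.40625.
Error = -30.75 − (-30.40625) = -0.34375.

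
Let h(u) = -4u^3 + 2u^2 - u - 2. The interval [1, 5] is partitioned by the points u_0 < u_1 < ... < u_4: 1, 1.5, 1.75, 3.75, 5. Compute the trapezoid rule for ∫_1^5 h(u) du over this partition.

-619.421875

Subinterval widths: 0.5, 0.25, 2, 1.25.
h(1) = -5, h(1.5) = -12.5, h(1.75) = -19.0625, h(3.75) = -188.5625, h(5) = -457.
On each subinterval the trapezoid contributes (Δu_i/2)·[h(u_{i-1}) + h(u_i)].
Sum = -619.421875.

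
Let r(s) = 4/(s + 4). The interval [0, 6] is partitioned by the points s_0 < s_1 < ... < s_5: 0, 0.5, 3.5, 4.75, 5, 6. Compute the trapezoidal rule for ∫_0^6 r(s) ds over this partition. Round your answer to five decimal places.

Subinterval widths: 0.5, 3, 1.25, 0.25, 1.
r(0) = 1, r(0.5) = 8/9, r(3.5) = 8/15, r(4.75) = 16/35, r(5) = 4/9, r(6) = 0.4.
On each subinterval the trapezoid contributes (Δs_i/2)·[r(s_{i-1}) + r(s_i)].
Sum ≈ 3.75952.

3.75952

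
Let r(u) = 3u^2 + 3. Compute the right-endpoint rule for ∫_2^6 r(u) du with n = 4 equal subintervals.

270

Δu = (6 − 2)/4 = 1.
Right endpoints: 3, 4, 5, 6.
r(3) = 30, r(4) = 51, r(5) = 78, r(6) = 111.
Sum = Δu · [r(3) + r(4) + r(5) + r(6)].
Sum = 270.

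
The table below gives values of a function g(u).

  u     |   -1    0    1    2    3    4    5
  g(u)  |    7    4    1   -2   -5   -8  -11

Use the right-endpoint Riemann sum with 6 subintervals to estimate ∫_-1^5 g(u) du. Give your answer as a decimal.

Δu = 1.
Sum = 1·[4 + 1 + (-2) + (-5) + (-8) + (-11)] = -21.

-21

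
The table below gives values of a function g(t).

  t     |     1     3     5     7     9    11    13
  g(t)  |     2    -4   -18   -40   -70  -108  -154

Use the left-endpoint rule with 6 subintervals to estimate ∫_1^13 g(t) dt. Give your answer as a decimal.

Δt = 2.
Sum = 2·[2 + (-4) + (-18) + (-40) + (-70) + (-108)] = -476.

-476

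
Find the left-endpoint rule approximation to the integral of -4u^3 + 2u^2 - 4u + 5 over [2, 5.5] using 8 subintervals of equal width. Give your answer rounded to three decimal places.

-703.124

Δu = (5.5 − 2)/8 = 0.4375.
Left endpoints: 2, 2.4375, 2.875, 3.3125, 3.75, 4.1875, 4.625, 5.0625.
f(2) = -27, f(2.4375) = -52015/1024, f(2.875) = -85.0234375, f(3.3125) = -134853/1024, f(3.75) = -192.8125, f(4.1875) = -276883/1024, f(4.625) = -366.4453125, f(5.0625) = -494569/1024.
Sum = Δu · [f(2) + f(2.4375) + f(2.875) + ...].
Sum ≈ -703.124.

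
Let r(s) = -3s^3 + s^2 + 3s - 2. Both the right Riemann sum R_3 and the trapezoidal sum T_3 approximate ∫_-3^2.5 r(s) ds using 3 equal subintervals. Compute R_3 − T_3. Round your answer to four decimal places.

R_3 ≈ -64.064815.
T_3 ≈ 40.549769.
R_3 − T_3 ≈ -104.6146.

-104.6146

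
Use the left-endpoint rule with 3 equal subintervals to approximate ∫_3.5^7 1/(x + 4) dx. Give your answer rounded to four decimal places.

Δx = (7 − 3.5)/3 = 7/6.
Left endpoints: 3.5, 14/3, 35/6.
f(3.5) = 2/15, f(14/3) = 3/26, f(35/6) = 6/59.
Sum = Δx · [f(3.5) + f(14/3) + f(35/6)].
Sum ≈ 0.4088.

0.4088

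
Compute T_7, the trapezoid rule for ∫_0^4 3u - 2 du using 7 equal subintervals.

16

Δu = (4 − 0)/7 = 4/7.
f(0) = -2, f(4/7) = -2/7, f(8/7) = 10/7, f(12/7) = 22/7, f(16/7) = 34/7, f(20/7) = 46/7, f(24/7) = 58/7, f(4) = 10.
T_7 = (Δu/2)·[f(u_0) + 2f(u_1) + ... + 2f(u_{6}) + f(u_7)].
Sum = 16.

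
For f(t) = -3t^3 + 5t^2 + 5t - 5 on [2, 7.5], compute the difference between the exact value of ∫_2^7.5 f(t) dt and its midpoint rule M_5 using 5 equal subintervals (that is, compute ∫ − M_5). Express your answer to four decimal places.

-20.9355

Exact integral: ∫_2^7.5 f(t) dt ≈ -1568.130208.
M_5 = -1547.1946875.
Error ≈ -1568.130208 − (-1547.1946875) ≈ -20.9355.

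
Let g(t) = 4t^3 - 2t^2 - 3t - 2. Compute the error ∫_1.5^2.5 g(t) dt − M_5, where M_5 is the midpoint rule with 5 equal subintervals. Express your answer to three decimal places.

0.073

Exact integral: ∫_1.5^2.5 g(t) dt ≈ 17.83333.
M_5 = 17.76.
Error ≈ 17.83333 − 17.76 ≈ 0.073.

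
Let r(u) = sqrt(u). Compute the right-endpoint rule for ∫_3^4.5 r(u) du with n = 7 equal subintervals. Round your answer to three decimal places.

2.941

Δu = (4.5 − 3)/7 = 3/14.
Right endpoints: 45/14, 24/7, 51/14, 27/7, 57/14, 30/7, 4.5.
r(45/14) ≈ 1.793, r(24/7) ≈ 1.852, r(51/14) ≈ 1.909, r(27/7) ≈ 1.964, r(57/14) ≈ 2.018, r(30/7) ≈ 2.070, r(4.5) ≈ 2.121.
Sum = Δu · [r(45/14) + r(24/7) + r(51/14) + ...].
Sum ≈ 2.941.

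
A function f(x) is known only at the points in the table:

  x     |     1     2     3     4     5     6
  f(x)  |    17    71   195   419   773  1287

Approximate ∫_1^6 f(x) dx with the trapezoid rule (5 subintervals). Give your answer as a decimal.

2110

Δx = 1.
T_5 = (1/2)·[17 + 2·71 + 2·195 + 2·419 + 2·773 + 1287] = 2110.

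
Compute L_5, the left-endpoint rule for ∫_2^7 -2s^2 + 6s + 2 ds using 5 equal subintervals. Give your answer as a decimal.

Δs = (7 − 2)/5 = 1.
Left endpoints: 2, 3, 4, 5, 6.
f(2) = 6, f(3) = 2, f(4) = -6, f(5) = -18, f(6) = -34.
Sum = Δs · [f(2) + f(3) + f(4) + f(5) + f(6)].
Sum = -50.

-50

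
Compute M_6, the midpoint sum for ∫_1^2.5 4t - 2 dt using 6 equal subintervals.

7.5

Δt = (2.5 − 1)/6 = 0.25.
Midpoints: 1.125, 1.375, 1.625, 1.875, 2.125, 2.375.
f(1.125) = 2.5, f(1.375) = 3.5, f(1.625) = 4.5, f(1.875) = 5.5, f(2.125) = 6.5, f(2.375) = 7.5.
Sum = Δt · [f(1.125) + f(1.375) + f(1.625) + ...].
Sum = 7.5.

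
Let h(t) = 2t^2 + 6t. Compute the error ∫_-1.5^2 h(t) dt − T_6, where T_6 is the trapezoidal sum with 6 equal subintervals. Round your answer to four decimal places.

-0.3970

Exact integral: ∫_-1.5^2 h(t) dt ≈ 12.833333.
T_6 ≈ 13.230324.
Error ≈ 12.833333 − 13.230324 ≈ -0.3970.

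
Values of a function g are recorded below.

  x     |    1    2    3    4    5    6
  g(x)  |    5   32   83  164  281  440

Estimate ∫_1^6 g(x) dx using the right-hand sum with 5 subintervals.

1000

Δx = 1.
Sum = 1·[32 + 83 + 164 + 281 + 440] = 1000.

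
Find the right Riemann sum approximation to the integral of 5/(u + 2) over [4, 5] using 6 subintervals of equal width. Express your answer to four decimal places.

0.7609

Δu = (5 − 4)/6 = 1/6.
Right endpoints: 25/6, 13/3, 4.5, 14/3, 29/6, 5.
f(25/6) = 30/37, f(13/3) = 15/19, f(4.5) = 10/13, f(14/3) = 0.75, f(29/6) = 30/41, f(5) = 5/7.
Sum = Δu · [f(25/6) + f(13/3) + f(4.5) + ...].
Sum ≈ 0.7609.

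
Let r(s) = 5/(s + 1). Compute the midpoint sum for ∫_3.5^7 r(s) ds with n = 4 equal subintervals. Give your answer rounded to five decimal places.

Δs = (7 − 3.5)/4 = 0.875.
Midpoints: 3.9375, 4.8125, 5.6875, 6.5625.
r(3.9375) = 80/79, r(4.8125) = 80/93, r(5.6875) = 80/107, r(6.5625) = 80/121.
Sum = Δs · [r(3.9375) + r(4.8125) + r(5.6875) + r(6.5625)].
Sum ≈ 2.87148.

2.87148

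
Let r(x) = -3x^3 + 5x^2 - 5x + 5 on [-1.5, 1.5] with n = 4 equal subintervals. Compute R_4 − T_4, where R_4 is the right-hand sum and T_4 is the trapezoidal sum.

R_4 = 14.4375.
T_4 = 27.65625.
R_4 − T_4 = -13.21875.

-13.21875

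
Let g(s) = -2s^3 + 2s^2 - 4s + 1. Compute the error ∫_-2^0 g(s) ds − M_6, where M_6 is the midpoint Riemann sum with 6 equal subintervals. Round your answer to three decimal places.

0.148

Exact integral: ∫_-2^0 g(s) ds ≈ 23.33333.
M_6 ≈ 23.18519.
Error ≈ 23.33333 − 23.18519 ≈ 0.148.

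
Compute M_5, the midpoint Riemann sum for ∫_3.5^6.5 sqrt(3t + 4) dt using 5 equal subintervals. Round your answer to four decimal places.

Δt = (6.5 − 3.5)/5 = 0.6.
Midpoints: 3.8, 4.4, 5, 5.6, 6.2.
f(3.8) ≈ 3.9243, f(4.4) ≈ 4.1473, f(5) ≈ 4.3589, f(5.6) ≈ 4.5607, f(6.2) ≈ 4.7539.
Sum = Δt · [f(3.8) + f(4.4) + f(5) + f(5.6) + f(6.2)].
Sum ≈ 13.0471.

13.0471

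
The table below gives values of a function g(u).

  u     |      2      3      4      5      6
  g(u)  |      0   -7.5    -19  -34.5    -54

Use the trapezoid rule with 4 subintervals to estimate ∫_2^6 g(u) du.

Δu = 1.
T_4 = (1/2)·[0 + 2·(-7.5) + 2·(-19) + 2·(-34.5) + (-54)] = -88.

-88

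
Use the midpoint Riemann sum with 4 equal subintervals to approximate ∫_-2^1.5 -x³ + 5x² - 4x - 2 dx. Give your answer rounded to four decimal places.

16.9087

Δx = (1.5 − (-2))/4 = 0.875.
Midpoints: -1.5625, -0.6875, 0.1875, 1.0625.
f(-1.5625) = 83033/4096, f(-0.6875) = 14083/4096, f(0.1875) = -10571/4096, f(1.0625) = -7393/4096.
Sum = Δx · [f(-1.5625) + f(-0.6875) + f(0.1875) + f(1.0625)].
Sum ≈ 16.9087.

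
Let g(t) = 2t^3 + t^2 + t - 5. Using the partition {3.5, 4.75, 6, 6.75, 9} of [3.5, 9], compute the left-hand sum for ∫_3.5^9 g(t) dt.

2258.609375

Subinterval widths: 1.25, 1.25, 0.75, 2.25.
Left endpoints: 3.5, 4.75, 6, 6.75.
g(3.5) = 96.5, g(4.75) = 236.65625, g(6) = 469, g(6.75) = 662.40625.
Sum = Σ Δt_i · g(t_i).
Sum = 2258.609375.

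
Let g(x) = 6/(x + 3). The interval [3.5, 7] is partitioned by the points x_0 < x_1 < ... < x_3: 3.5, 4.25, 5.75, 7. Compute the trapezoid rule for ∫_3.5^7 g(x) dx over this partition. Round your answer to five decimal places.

Subinterval widths: 0.75, 1.5, 1.25.
g(3.5) = 12/13, g(4.25) = 24/29, g(5.75) = 24/35, g(7) = 0.6.
On each subinterval the trapezoid contributes (Δx_i/2)·[g(x_{i-1}) + g(x_i)].
Sum ≈ 2.59505.

2.59505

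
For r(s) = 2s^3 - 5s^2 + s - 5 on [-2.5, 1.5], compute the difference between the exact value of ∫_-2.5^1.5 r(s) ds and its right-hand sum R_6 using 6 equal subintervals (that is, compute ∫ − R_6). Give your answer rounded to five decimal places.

Exact integral: ∫_-2.5^1.5 r(s) ds ≈ -70.6666667.
R_6 ≈ -52.3703704.
Error ≈ -70.6666667 − (-52.3703704) ≈ -18.29630.

-18.29630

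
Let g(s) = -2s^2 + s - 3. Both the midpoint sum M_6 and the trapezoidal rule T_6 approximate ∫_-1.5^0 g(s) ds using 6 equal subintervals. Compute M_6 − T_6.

M_6 = -7.859375.
T_6 = -7.90625.
M_6 − T_6 = 0.046875.

0.046875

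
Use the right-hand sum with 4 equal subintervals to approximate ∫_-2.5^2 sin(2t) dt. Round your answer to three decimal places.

-0.713

Δt = (2 − (-2.5))/4 = 1.125.
Right endpoints: -1.375, -0.25, 0.875, 2.
f(-1.375) ≈ -0.382, f(-0.25) ≈ -0.479, f(0.875) ≈ 0.984, f(2) ≈ -0.757.
Sum = Δt · [f(-1.375) + f(-0.25) + f(0.875) + f(2)].
Sum ≈ -0.713.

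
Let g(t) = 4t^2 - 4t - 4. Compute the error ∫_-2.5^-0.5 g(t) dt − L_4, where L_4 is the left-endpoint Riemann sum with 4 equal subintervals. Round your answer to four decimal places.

Exact integral: ∫_-2.5^-0.5 g(t) dt ≈ 24.666667.
L_4 = 33.
Error ≈ 24.666667 − 33 ≈ -8.3333.

-8.3333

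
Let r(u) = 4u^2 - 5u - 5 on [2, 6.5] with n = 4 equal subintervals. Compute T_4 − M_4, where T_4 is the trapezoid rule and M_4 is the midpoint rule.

T_4 = 241.171875.
M_4 = 235.4765625.
T_4 − M_4 = 5.6953125.

5.6953125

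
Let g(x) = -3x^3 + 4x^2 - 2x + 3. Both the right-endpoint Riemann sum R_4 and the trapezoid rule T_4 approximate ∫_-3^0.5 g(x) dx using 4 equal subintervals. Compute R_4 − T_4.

R_4 ≈ 68.954102.
T_4 ≈ 122.930664.
R_4 − T_4 = -53.9765625.

-53.9765625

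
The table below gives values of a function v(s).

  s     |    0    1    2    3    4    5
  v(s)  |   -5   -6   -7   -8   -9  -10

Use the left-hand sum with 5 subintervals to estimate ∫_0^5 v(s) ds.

-35

Δs = 1.
Sum = 1·[(-5) + (-6) + (-7) + (-8) + (-9)] = -35.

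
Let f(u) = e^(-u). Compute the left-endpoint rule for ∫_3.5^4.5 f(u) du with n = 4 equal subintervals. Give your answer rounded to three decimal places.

Δu = (4.5 − 3.5)/4 = 0.25.
Left endpoints: 3.5, 3.75, 4, 4.25.
f(3.5) ≈ 0.030, f(3.75) ≈ 0.024, f(4) ≈ 0.018, f(4.25) ≈ 0.014.
Sum = Δu · [f(3.5) + f(3.75) + f(4) + f(4.25)].
Sum ≈ 0.022.

0.022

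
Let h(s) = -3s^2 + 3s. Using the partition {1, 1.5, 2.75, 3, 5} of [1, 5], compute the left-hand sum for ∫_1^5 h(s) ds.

Subinterval widths: 0.5, 1.25, 0.25, 2.
Left endpoints: 1, 1.5, 2.75, 3.
h(1) = 0, h(1.5) = -2.25, h(2.75) = -14.4375, h(3) = -18.
Sum = Σ Δs_i · h(s_i).
Sum = -42.421875.

-42.421875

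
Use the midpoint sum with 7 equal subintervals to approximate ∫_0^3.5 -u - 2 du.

-13.125

Δu = (3.5 − 0)/7 = 0.5.
Midpoints: 0.25, 0.75, 1.25, 1.75, 2.25, 2.75, 3.25.
f(0.25) = -2.25, f(0.75) = -2.75, f(1.25) = -3.25, f(1.75) = -3.75, f(2.25) = -4.25, f(2.75) = -4.75, f(3.25) = -5.25.
Sum = Δu · [f(0.25) + f(0.75) + f(1.25) + ...].
Sum = -13.125.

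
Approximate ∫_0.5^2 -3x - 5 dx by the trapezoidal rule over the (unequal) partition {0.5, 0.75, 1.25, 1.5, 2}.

-13.125

Subinterval widths: 0.25, 0.5, 0.25, 0.5.
f(0.5) = -6.5, f(0.75) = -7.25, f(1.25) = -8.75, f(1.5) = -9.5, f(2) = -11.
On each subinterval the trapezoid contributes (Δx_i/2)·[f(x_{i-1}) + f(x_i)].
Sum = -13.125.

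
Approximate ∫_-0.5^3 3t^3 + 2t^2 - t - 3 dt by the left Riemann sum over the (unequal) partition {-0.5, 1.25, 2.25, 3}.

Subinterval widths: 1.75, 1, 0.75.
Left endpoints: -0.5, 1.25, 2.25.
f(-0.5) = -2.375, f(1.25) = 4.734375, f(2.25) = 39.046875.
Sum = Σ Δt_i · f(t_i).
Sum = 29.86328125.

29.86328125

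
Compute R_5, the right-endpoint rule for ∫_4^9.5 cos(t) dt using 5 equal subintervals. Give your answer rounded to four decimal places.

0.4226

Δt = (9.5 − 4)/5 = 1.1.
Right endpoints: 5.1, 6.2, 7.3, 8.4, 9.5.
f(5.1) ≈ 0.3780, f(6.2) ≈ 0.9965, f(7.3) ≈ 0.5261, f(8.4) ≈ -0.5193, f(9.5) ≈ -0.9972.
Sum = Δt · [f(5.1) + f(6.2) + f(7.3) + f(8.4) + f(9.5)].
Sum ≈ 0.4226.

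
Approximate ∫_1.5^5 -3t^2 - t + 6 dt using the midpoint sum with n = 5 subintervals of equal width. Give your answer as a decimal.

-111.57125

Δt = (5 − 1.5)/5 = 0.7.
Midpoints: 1.85, 2.55, 3.25, 3.95, 4.65.
f(1.85) = -6.1175, f(2.55) = -16.0575, f(3.25) = -28.9375, f(3.95) = -44.7575, f(4.65) = -63.5175.
Sum = Δt · [f(1.85) + f(2.55) + f(3.25) + f(3.95) + f(4.65)].
Sum = -111.57125.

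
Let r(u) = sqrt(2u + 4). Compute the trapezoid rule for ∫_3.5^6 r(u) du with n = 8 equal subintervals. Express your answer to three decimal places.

Δu = (6 − 3.5)/8 = 0.3125.
r(3.5) ≈ 3.317, r(3.8125) ≈ 3.410, r(4.125) ≈ 3.500, r(4.4375) ≈ 3.588, r(4.75) ≈ 3.674, r(5.0625) ≈ 3.758, r(5.375) ≈ 3.841, r(5.6875) ≈ 3.921, r(6) ≈ 4.000.
T_8 = (Δu/2)·[r(u_0) + 2r(u_1) + ... + 2r(u_{7}) + r(u_8)].
Sum ≈ 9.172.

9.172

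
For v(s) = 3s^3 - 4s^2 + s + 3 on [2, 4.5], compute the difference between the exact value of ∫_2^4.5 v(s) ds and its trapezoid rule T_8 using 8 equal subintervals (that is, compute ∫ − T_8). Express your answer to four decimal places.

-1.0274

Exact integral: ∫_2^4.5 v(s) ds ≈ 200.338542.
T_8 ≈ 201.365967.
Error ≈ 200.338542 − 201.365967 ≈ -1.0274.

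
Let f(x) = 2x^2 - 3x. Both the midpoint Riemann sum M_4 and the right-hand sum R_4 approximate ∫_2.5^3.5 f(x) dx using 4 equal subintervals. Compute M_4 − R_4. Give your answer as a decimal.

M_4 = 9.15625.
R_4 = 10.3125.
M_4 − R_4 = -1.15625.

-1.15625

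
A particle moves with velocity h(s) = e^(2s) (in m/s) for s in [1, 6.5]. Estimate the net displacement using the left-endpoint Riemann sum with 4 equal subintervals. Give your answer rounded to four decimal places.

41543.6418

Δs = (6.5 − 1)/4 = 1.375.
Left endpoints: 1, 2.375, 3.75, 5.125.
h(1) ≈ 7.3891, h(2.375) ≈ 115.5843, h(3.75) ≈ 1808.0424, h(5.125) ≈ 28282.5419.
Sum = Δs · [h(1) + h(2.375) + h(3.75) + h(5.125)].
Sum ≈ 41543.6418.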